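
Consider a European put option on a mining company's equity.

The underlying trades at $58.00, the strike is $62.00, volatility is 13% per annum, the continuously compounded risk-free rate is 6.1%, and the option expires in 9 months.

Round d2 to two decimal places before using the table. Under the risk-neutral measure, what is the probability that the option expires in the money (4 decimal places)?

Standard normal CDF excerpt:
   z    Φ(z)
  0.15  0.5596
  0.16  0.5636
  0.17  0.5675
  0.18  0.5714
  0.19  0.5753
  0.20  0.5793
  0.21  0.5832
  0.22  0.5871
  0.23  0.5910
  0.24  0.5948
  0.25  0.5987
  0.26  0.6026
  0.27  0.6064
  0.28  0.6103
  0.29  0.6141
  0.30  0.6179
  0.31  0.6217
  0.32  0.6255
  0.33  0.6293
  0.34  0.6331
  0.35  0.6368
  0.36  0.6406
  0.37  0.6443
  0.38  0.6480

σ√T = 0.13·√0.75 = 0.1126
d₁ = [ln(58/62) + (0.061 + ½·0.13²)·0.75] / (σ√T) = (-0.0667 + 0.0521) / 0.1126 = -0.1297 → -0.13
d₂ = -0.1297 − 0.1126 = -0.2423 → -0.24
Pr(exercise) under Q = N(−d₂) = N(0.24) = 0.5948

0.5948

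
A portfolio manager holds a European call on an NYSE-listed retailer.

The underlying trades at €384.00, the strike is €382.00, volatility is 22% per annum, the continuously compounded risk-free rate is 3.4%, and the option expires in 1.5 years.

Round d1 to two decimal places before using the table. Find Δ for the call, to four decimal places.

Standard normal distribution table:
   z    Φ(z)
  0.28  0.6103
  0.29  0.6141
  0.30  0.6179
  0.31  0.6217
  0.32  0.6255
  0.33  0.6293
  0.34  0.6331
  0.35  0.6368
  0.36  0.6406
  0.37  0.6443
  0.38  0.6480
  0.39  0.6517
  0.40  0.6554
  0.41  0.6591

0.6331

T = 1.5;  σ√T = 0.2694
d₁ = [ln(384/382) + (0.034 + ½·0.22²)·1.5] / (σ√T) = (0.0052 + 0.0873) / 0.2694 = 0.3434 ⇒ 0.34
N(d₁) = N(0.34) = 0.6331
Δ_call = N(d₁) = 0.6331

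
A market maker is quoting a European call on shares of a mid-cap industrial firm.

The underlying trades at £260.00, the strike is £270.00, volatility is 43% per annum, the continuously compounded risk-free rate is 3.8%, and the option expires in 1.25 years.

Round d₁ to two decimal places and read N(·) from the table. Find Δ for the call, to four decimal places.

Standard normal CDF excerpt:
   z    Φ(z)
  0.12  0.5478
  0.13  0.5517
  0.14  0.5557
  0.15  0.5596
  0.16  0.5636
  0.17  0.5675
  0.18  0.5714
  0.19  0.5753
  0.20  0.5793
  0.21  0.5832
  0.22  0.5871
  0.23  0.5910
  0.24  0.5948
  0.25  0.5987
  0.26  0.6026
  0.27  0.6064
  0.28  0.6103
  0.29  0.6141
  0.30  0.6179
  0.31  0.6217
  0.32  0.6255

0.6026

T = 1.25;  σ√T = 0.4808
d₁ = [ln(260/270) + (0.038 + ½·0.43²)·1.25] / (σ√T) = (-0.0377 + 0.1631) / 0.4808 = 0.2607 → 0.26
N(d₁) = N(0.26) = 0.6026
Δ_call = N(d₁) = 0.6026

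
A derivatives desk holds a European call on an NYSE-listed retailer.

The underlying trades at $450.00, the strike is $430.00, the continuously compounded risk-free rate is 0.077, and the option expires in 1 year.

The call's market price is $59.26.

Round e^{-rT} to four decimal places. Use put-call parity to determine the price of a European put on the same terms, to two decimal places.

$7.40

exp(−rT) = exp(−0.077·1) = 0.9259
Put-call parity: C − P = S − K·e^(−rT) = 450 − 430·0.9259 = 450 − 398.1370 = 51.8630
P = C − (C − P) = 59.26 − (51.8630) = 7.3970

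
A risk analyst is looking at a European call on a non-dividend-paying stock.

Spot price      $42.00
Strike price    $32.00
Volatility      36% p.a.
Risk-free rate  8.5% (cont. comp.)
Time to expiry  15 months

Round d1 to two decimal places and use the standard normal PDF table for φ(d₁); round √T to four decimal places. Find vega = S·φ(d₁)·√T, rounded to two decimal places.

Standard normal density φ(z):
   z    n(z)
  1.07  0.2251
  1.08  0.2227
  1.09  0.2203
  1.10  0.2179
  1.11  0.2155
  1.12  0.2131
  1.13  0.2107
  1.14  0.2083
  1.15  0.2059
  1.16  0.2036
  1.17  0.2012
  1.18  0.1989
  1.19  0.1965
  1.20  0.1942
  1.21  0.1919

T = 1.25;  σ√T = 0.4025
d₁ = [ln(42/32) + (0.085 + ½·0.36²)·1.25] / (σ√T) = (0.2719 + 0.1872) / 0.4025 = 1.1409 → 1.14
√T = √1.25 = 1.1180
φ(d₁) = φ(1.14) = 0.2083
vega = S·φ(d₁)·√T = 42·0.2083·1.1180 = 9.7809
(Call and put vega coincide under Black-Scholes.)

9.78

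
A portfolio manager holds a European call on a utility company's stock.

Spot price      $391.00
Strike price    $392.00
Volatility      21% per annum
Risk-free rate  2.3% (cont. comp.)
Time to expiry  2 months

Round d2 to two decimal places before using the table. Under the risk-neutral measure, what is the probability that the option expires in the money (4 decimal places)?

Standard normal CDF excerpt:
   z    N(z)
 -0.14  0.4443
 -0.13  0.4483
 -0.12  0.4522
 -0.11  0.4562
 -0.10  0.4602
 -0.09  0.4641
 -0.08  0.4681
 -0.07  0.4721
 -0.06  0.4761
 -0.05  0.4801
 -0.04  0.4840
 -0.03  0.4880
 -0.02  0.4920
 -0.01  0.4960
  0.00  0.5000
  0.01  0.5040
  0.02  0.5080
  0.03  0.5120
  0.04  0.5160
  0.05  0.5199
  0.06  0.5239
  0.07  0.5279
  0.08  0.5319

0.4880

σ√T = 0.21·√0.1667 = 0.0857
ln(S/K) + (r + σ²/2)T = ln(391/392) + (0.023 + 0.21²/2)·0.1667 = -0.0026 + 0.0075 = 0.0050
d₁ = 0.0050 / 0.0857 = 0.0578 ⇒ 0.06
d₂ = d₁ − σ√T = 0.0578 − 0.0857 = -0.0279 ⇒ -0.03
Risk-neutral Pr[S_T > K] = N(d₂) = N(-0.03) = 0.4880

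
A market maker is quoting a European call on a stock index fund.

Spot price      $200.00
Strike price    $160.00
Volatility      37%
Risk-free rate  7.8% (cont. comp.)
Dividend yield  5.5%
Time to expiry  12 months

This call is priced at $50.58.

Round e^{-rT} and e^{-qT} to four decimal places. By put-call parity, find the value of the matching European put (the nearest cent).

$9.28

exp(−qT) = exp(−0.055·1) = 0.9465;  exp(−rT) = exp(−0.078·1) = 0.9250
Put-call parity: C − P = S·e^(−qT) − K·e^(−rT) = 200·0.9465 − 160·0.9250 = 189.3000 − 148.0000 = 41.3000
P = C − (C − P) = 50.58 − (41.3000) = 9.2800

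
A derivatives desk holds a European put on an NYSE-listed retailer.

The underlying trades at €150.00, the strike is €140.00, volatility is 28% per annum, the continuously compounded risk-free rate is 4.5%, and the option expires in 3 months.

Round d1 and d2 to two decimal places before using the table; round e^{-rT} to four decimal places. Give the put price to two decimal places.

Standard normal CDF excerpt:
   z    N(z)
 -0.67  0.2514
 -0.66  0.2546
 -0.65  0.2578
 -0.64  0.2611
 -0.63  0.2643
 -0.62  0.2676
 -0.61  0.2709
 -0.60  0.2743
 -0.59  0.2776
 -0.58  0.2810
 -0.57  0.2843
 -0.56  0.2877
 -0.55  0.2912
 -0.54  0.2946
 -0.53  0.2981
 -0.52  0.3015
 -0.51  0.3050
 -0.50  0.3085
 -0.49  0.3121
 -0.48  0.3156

€3.54

σ√T = 0.28·√0.25 = 0.1400
d₁ = [ln(150/140) + (0.045 + 0.28²/2)·0.25] / 0.1400 = [0.0690 + 0.0210] / 0.1400 = 0.6432 ≈ 0.64
d₂ = d₁ − σ√T = 0.6432 − 0.1400 = 0.5032 ≈ 0.50
exp(−rT) = exp(−0.045·0.25) = 0.9888
N(−d₂) = N(-0.50) = 0.3085;  N(−d₁) = N(-0.64) = 0.2611
P = 140·0.9888·0.3085 − 150·0.2611 = 42.7063 − 39.1650 = 3.5413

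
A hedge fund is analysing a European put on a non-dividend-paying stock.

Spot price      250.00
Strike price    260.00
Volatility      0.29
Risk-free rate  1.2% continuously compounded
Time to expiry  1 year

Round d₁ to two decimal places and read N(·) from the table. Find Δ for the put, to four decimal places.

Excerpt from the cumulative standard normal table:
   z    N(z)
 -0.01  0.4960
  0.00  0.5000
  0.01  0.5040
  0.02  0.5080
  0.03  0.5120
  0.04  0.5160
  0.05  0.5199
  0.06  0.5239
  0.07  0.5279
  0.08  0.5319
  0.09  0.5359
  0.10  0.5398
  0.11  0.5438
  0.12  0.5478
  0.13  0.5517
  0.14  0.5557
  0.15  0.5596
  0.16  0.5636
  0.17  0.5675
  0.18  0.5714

T = 1;  σ√T = 0.2900
d₁ = [ln(250/260) + (0.012 + 0.29²/2)·1] / 0.2900 = [-0.0392 + 0.0541] / 0.2900 = 0.0511 which rounds to 0.05
N(d₁) = N(0.05) = 0.5199
Δ_put = N(d₁) − 1 = 0.5199 − 1 = -0.4801

-0.4801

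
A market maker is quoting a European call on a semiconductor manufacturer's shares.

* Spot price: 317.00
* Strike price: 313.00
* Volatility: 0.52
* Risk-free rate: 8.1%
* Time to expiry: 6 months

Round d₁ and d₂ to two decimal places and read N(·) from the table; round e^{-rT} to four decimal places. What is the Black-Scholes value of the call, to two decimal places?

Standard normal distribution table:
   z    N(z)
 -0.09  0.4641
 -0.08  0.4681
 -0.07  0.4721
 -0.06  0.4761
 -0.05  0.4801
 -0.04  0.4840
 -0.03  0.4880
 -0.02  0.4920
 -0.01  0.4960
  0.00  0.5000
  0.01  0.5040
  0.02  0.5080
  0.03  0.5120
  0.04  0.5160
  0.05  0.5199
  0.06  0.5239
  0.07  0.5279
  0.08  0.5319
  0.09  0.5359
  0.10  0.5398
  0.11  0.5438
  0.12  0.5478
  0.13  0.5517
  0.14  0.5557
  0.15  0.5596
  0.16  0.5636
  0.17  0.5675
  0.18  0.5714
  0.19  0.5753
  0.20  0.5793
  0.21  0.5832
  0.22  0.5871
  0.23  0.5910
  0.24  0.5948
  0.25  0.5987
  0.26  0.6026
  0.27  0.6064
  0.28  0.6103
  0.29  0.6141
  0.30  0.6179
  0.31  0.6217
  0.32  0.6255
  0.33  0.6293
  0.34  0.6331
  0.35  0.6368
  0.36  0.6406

54.01

σ√T = 0.52·√0.5 = 0.3677
d₁ = [ln(317/313) + (0.081 + 0.52²/2)·0.5] / 0.3677 = [0.0127 + 0.1081] / 0.3677 = 0.3285 ⇒ 0.33
d₂ = d₁ − σ√T = 0.3285 − 0.3677 = -0.0392 ⇒ -0.04
e^(−rT) = e^(−0.081·0.5) = 0.9603
C = 317·N(0.33) − 313·0.9603·N(-0.04) = 317·0.6293 − 313·0.9603·0.4840 = 199.4881 − 145.4778 = 54.0103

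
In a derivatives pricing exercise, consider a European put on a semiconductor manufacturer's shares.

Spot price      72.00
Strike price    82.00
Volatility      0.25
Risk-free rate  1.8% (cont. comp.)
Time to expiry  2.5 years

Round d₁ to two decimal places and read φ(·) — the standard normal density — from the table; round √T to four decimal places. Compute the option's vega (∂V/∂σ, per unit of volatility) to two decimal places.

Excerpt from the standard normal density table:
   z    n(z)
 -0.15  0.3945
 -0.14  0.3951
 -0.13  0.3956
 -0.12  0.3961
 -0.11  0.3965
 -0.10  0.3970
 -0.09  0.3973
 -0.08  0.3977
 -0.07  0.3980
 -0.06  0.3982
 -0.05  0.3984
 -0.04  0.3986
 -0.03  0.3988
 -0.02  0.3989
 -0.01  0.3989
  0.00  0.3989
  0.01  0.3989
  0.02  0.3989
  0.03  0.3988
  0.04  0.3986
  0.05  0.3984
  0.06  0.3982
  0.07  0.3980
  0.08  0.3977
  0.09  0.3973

45.41

σ√T = 0.25 × 1.5811 = 0.3953
d₁ = [ln(72/82) + (0.018 + 0.25²/2)·2.5] / 0.3953 = [-0.1301 + 0.1231] / 0.3953 = -0.0175 ≈ -0.02
√T = √2.5 = 1.5811
φ(d₁) = φ(-0.02) = 0.3989
vega = S·φ(d₁)·√T = 72·0.3989·1.5811 = 45.4105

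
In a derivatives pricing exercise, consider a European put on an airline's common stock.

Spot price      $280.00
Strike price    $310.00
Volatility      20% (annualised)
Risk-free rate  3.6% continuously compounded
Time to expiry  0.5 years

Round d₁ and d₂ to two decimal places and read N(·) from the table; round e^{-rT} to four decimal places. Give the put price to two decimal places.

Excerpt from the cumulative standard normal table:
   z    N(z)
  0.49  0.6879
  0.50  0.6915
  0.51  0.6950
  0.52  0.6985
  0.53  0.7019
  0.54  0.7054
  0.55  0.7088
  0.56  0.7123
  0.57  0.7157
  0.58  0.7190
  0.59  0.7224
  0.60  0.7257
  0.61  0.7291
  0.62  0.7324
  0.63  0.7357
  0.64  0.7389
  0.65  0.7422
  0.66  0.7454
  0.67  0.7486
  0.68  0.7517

$31.38

T = 0.5;  σ√T = 0.1414
ln(S/K) + (r + σ²/2)T = ln(280/310) + (0.036 + 0.2²/2)·0.5 = -0.1018 + 0.0280 = -0.0738
d₁ = -0.0738 / 0.1414 = -0.5217 ≈ -0.52
d₂ = d₁ − σ√T = -0.5217 − 0.1414 = -0.6631 ≈ -0.66
exp(−rT) = exp(−0.036·0.5) = 0.9822
N(−d₂) = N(0.66) = 0.7454;  N(−d₁) = N(0.52) = 0.6985
P = 310·0.9822·0.7454 − 280·0.6985 = 226.9609 − 195.5800 = 31.3809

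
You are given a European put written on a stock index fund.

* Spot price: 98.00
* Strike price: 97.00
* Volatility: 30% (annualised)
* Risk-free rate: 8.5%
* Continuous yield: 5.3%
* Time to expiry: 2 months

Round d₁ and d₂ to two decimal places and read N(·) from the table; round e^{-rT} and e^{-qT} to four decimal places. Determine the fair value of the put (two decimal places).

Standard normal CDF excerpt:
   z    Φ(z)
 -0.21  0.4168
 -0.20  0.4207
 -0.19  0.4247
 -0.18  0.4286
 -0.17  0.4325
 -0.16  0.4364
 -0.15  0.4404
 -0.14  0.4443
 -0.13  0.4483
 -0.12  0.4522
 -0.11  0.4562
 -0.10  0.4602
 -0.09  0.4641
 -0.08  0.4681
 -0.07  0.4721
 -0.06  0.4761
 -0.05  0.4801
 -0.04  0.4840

3.89

σ√T = 0.3·√0.1667 = 0.1225
d₁ = [ln(98/97) + (0.085 − 0.053 + 0.3²/2)·0.1667] / 0.1225 = [0.0103 + 0.0128] / 0.1225 = 0.1885 ≈ 0.19
d₂ = d₁ − σ√T = 0.1885 − 0.1225 = 0.0661 ≈ 0.07
e^(−qT) = e^(−0.053·0.1667) = 0.9912;  e^(−rT) = e^(−0.085·0.1667) = 0.9859
P = 97·0.9859·N(-0.07) − 98·0.9912·N(-0.19) = 97·0.9859·0.4721 − 98·0.9912·0.4247 = 45.1480 − 41.2543 = 3.8937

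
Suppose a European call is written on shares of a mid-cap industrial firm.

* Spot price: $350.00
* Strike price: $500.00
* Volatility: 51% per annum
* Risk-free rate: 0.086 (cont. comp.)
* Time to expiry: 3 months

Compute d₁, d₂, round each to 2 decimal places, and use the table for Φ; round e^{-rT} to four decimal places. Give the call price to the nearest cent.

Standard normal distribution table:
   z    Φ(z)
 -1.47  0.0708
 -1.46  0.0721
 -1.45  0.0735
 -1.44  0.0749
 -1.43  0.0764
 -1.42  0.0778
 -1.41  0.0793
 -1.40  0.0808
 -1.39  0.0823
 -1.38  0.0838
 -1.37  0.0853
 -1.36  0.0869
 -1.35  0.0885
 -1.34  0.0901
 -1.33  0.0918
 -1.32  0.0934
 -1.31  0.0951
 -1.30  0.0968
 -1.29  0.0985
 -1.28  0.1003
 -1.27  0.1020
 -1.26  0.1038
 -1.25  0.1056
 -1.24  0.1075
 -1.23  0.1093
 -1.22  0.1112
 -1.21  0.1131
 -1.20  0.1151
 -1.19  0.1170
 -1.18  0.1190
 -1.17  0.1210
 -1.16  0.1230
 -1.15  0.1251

σ√T = 0.51·√0.25 = 0.2550
d₁ = [ln(350/500) + (0.086 + 0.51²/2)·0.25] / 0.2550 = [-0.3567 + 0.0540] / 0.2550 = -1.1869 ≈ -1.19
d₂ = d₁ − σ√T = -1.1869 − 0.2550 = -1.4419 ≈ -1.44
exp(−rT) = exp(−0.086·0.25) = 0.9787
C = 350·N(-1.19) − 500·0.9787·N(-1.44) = 350·0.1170 − 500·0.9787·0.0749 = 40.9500 − 36.6523 = 4.2977

$4.30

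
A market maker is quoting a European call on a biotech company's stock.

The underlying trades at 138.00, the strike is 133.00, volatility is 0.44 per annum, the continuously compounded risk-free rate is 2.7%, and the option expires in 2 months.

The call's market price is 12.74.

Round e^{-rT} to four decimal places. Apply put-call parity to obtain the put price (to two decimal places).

exp(−rT) = exp(−0.027·0.1667) = 0.9955
Put-call parity: C − P = S − K·e^(−rT) = 138 − 133·0.9955 = 138 − 132.4015 = 5.5985
P = C − (C − P) = 12.74 − (5.5985) = 7.1415

7.14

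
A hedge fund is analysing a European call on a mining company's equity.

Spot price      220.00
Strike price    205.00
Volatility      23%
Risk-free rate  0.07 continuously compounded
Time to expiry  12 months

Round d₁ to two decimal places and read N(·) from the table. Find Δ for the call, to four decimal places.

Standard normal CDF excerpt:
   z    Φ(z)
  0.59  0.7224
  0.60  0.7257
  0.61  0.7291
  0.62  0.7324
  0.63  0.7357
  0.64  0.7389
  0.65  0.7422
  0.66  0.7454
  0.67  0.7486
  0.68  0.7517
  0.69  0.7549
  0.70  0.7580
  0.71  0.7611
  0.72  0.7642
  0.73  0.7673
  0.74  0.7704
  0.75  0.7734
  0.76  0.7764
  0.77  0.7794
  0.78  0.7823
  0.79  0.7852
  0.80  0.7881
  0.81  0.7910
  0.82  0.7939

T = 1;  σ√T = 0.2300
ln(S/K) + (r + σ²/2)T = ln(220/205) + (0.07 + 0.23²/2)·1 = 0.0706 + 0.0965 = 0.1671
d₁ = 0.1671 / 0.2300 = 0.7264 ≈ 0.73
N(d₁) = N(0.73) = 0.7673
Δ_call = N(d₁) = 0.7673

0.7673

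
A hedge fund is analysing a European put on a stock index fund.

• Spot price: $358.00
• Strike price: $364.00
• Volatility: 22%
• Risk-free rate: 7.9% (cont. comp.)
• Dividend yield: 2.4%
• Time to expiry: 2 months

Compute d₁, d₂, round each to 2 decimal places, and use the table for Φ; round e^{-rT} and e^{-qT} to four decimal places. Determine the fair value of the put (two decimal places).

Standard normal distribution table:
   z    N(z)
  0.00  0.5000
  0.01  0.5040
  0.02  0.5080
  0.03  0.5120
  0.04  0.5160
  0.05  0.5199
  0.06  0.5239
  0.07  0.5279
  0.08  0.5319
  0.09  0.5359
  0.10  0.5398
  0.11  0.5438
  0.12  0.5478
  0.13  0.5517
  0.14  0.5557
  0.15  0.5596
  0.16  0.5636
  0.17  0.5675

σ√T = 0.22·√0.1667 = 0.0898
d₁ = [ln(358/364) + (0.079 − 0.024 + 0.22²/2)·0.1667] / 0.0898 = [-0.0166 + 0.0132] / 0.0898 = -0.0381 → -0.04
d₂ = d₁ − σ√T = -0.0381 − 0.0898 = -0.1279 → -0.13
exp(−qT) = exp(−0.024·0.1667) = 0.9960;  exp(−rT) = exp(−0.079·0.1667) = 0.9869
N(−d₂) = N(0.13) = 0.5517;  N(−d₁) = N(0.04) = 0.5160
P = 364·0.9869·0.5517 − 358·0.9960·0.5160 = 198.1881 − 183.9891 = 14.1990

$14.20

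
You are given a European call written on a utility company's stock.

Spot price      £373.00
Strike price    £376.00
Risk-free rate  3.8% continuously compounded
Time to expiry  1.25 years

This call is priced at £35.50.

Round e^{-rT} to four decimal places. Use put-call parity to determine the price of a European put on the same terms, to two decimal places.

exp(−rT) = exp(−0.038·1.25) = 0.9536
Put-call parity: C − P = S − K·e^(−rT) = 373 − 376·0.9536 = 373 − 358.5536 = 14.4464
P = C − (C − P) = 35.50 − (14.4464) = 21.0536

£21.05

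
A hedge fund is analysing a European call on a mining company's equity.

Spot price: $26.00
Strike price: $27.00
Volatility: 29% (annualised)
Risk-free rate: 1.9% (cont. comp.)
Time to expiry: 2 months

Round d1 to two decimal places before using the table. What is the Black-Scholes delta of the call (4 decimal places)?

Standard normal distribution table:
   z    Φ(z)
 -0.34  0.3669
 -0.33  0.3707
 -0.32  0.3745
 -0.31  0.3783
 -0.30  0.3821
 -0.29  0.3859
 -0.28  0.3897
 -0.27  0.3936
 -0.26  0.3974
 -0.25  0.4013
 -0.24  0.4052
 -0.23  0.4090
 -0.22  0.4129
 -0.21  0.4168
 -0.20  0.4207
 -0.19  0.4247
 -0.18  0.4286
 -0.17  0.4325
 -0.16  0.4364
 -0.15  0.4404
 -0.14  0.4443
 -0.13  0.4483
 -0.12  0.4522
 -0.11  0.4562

0.4090

T = 0.1667;  σ√T = 0.1184
d₁ = [ln(26/27) + (0.019 + ½·0.29²)·0.1667] / (σ√T) = (-0.0377 + 0.0102) / 0.1184 = -0.2328 → -0.23
N(d₁) = N(-0.23) = 0.4090
Δ_call = N(d₁) = 0.4090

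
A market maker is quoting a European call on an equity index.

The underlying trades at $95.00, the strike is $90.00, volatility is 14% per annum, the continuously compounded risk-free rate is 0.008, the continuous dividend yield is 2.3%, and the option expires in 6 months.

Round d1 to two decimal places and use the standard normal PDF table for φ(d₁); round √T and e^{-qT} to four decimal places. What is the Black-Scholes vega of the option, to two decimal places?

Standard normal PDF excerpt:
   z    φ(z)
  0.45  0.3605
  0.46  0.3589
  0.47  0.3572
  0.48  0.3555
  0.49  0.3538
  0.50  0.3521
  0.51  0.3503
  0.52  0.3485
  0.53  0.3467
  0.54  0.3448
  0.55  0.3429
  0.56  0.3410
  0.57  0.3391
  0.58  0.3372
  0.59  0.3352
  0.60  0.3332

23.14

σ√T = 0.14 × 0.7071 = 0.0990
d₁ = [ln(95/90) + (0.008 − 0.023 + ½·0.14²)·0.5] / (σ√T) = (0.0541 − 0.0026) / 0.0990 = 0.5199 which rounds to 0.52
√T = √0.5 = 0.7071
φ(d₁) = φ(0.52) = 0.3485
e^(−qT) = e^(−0.023·0.5) = 0.9886
vega = S·e^(−qT)·φ(d₁)·√T = 95·0.9886·0.3485·0.7071 = 23.1434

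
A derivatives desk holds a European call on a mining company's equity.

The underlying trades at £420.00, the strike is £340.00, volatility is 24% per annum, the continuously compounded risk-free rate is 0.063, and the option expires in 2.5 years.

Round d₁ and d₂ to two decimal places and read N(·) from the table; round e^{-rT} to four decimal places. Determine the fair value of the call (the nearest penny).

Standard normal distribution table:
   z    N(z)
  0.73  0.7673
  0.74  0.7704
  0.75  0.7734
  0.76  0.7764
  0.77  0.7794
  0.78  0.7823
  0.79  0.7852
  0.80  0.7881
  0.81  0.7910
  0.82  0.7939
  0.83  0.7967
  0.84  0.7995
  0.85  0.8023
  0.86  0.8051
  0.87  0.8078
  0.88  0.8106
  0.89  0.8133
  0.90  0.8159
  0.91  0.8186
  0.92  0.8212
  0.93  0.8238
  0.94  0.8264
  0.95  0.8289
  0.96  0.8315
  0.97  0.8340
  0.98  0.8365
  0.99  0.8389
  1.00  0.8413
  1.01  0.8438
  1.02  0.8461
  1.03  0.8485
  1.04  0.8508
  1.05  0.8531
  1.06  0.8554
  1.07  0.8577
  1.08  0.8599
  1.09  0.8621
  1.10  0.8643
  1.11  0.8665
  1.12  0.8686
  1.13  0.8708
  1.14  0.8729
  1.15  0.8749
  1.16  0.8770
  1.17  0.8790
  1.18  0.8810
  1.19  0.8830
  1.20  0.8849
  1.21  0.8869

σ√T = 0.24·√2.5 = 0.3795
d₁ = [ln(420/340) + (0.063 + 0.24²/2)·2.5] / 0.3795 = [0.2113 + 0.2295] / 0.3795 = 1.1616 ⇒ 1.16
d₂ = d₁ − σ√T = 1.1616 − 0.3795 = 0.7822 ⇒ 0.78
e^(−rT) = e^(−0.063·2.5) = 0.8543
N(d₁) = N(1.16) = 0.8770;  N(d₂) = N(0.78) = 0.7823
C = 420·0.8770 − 340·0.8543·0.7823 = 368.3400 − 227.2284 = 141.1116

£141.11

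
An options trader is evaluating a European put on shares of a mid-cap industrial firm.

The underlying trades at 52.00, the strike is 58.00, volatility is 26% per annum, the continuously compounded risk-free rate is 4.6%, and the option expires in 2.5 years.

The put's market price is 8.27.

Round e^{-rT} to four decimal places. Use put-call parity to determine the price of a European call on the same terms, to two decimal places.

e^(−rT) = e^(−0.046·2.5) = 0.8914
Put-call parity: C − P = S − K·e^(−rT) = 52 − 58·0.8914 = 52 − 51.7012 = 0.2988
C = P + (C − P) = 8.27 + (0.2988) = 8.5688

8.57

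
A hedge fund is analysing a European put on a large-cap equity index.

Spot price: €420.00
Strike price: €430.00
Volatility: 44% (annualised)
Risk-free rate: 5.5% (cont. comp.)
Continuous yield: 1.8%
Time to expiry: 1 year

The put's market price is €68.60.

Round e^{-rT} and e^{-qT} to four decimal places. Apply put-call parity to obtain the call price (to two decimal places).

exp(−qT) = exp(−0.018·1) = 0.9822;  exp(−rT) = exp(−0.055·1) = 0.9465
Put-call parity: C − P = S·e^(−qT) − K·e^(−rT) = 420·0.9822 − 430·0.9465 = 412.5240 − 406.9950 = 5.5290
C = P + (C − P) = 68.60 + (5.5290) = 74.1290

€74.13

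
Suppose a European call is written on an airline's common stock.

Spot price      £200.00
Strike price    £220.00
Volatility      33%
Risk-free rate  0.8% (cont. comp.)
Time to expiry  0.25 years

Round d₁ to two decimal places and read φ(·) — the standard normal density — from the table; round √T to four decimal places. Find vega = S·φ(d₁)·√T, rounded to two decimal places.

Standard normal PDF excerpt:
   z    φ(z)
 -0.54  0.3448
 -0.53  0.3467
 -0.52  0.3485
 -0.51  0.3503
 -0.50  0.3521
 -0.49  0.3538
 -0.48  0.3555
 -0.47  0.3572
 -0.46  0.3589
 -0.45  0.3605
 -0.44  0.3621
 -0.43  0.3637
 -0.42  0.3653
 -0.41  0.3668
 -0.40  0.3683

35.55

σ√T = 0.33·√0.25 = 0.1650
d₁ = [ln(200/220) + (0.008 + ½·0.33²)·0.25] / (σ√T) = (-0.0953 + 0.0156) / 0.1650 = -0.4830 which rounds to -0.48
√T = √0.25 = 0.5000
φ(d₁) = φ(-0.48) = 0.3555
vega = S·φ(d₁)·√T = 200·0.3555·0.5000 = 35.5500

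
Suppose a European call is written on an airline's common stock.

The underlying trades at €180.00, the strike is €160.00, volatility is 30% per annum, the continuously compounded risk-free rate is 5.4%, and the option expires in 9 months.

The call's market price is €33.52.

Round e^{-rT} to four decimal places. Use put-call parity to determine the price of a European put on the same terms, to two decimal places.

exp(−rT) = exp(−0.054·0.75) = 0.9603
Put-call parity: C − P = S − K·e^(−rT) = 180 − 160·0.9603 = 180 − 153.6480 = 26.3520
P = C − (C − P) = 33.52 − (26.3520) = 7.1680

€7.17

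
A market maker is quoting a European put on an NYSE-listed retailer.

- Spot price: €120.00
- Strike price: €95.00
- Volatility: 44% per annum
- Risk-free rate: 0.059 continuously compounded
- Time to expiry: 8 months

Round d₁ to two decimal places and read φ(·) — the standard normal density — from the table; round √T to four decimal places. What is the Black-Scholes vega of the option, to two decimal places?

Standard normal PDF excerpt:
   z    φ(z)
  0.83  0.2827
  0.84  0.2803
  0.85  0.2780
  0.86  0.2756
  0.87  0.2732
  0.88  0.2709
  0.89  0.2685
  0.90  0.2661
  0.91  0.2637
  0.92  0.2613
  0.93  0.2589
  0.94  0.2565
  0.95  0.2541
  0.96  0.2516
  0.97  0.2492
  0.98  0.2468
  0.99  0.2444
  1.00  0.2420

σ√T = 0.44·√0.6667 = 0.3593
d₁ = [ln(120/95) + (0.059 + ½·0.44²)·0.6667] / (σ√T) = (0.2336 + 0.1039) / 0.3593 = 0.9394 ≈ 0.94
√T = √0.6667 = 0.8165
φ(d₁) = φ(0.94) = 0.2565
vega = S·φ(d₁)·√T = 120·0.2565·0.8165 = 25.1319

25.13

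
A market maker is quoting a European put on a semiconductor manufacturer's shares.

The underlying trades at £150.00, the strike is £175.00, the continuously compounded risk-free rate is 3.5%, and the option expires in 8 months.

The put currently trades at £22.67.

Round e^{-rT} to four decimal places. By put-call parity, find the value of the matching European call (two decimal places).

exp(−rT) = exp(−0.035·0.6667) = 0.9769
Put-call parity: C − P = S − K·e^(−rT) = 150 − 175·0.9769 = 150 − 170.9575 = -20.9575
C = P + (C − P) = 22.67 + (-20.9575) = 1.7125

£1.71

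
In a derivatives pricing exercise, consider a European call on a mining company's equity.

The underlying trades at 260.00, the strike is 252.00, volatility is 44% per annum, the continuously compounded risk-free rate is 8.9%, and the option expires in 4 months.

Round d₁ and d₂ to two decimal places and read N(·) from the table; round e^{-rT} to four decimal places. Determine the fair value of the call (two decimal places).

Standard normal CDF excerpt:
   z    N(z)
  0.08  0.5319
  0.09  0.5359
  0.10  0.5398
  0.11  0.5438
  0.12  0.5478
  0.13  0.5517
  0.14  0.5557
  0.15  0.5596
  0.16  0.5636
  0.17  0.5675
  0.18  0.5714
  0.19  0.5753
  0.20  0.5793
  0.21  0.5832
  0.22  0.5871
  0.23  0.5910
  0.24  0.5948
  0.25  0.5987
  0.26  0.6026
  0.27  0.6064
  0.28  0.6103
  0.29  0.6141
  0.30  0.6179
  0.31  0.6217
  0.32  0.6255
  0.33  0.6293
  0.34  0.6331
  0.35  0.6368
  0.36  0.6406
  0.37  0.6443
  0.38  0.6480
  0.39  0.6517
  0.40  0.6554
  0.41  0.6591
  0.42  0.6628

34.48

σ√T = 0.44 × 0.5774 = 0.2540
ln(S/K) + (r + σ²/2)T = ln(260/252) + (0.089 + 0.44²/2)·0.3333 = 0.0313 + 0.0619 = 0.0932
d₁ = 0.0932 / 0.2540 = 0.3668 ⇒ 0.37
d₂ = d₁ − σ√T = 0.3668 − 0.2540 = 0.1128 ⇒ 0.11
exp(−rT) = exp(−0.089·0.3333) = 0.9708
N(d₁) = N(0.37) = 0.6443;  N(d₂) = N(0.11) = 0.5438
C = 260·0.6443 − 252·0.9708·0.5438 = 167.5180 − 133.0361 = 34.4819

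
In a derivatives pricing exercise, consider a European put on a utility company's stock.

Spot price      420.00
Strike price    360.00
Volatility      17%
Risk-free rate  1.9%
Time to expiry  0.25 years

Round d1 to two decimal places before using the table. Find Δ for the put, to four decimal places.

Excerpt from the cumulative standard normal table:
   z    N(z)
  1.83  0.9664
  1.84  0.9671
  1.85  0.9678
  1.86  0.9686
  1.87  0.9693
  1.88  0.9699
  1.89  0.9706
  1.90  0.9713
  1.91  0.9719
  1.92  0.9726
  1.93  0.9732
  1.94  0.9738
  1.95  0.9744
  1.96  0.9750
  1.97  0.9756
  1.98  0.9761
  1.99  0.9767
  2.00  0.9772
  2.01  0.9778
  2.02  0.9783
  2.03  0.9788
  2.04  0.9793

σ√T = 0.17 × 0.5000 = 0.0850
d₁ = [ln(420/360) + (0.019 + 0.17²/2)·0.25] / 0.0850 = [0.1542 + 0.0084] / 0.0850 = 1.9119 which rounds to 1.91
N(d₁) = N(1.91) = 0.9719
Δ_put = N(d₁) − 1 = 0.9719 − 1 = -0.0281

-0.0281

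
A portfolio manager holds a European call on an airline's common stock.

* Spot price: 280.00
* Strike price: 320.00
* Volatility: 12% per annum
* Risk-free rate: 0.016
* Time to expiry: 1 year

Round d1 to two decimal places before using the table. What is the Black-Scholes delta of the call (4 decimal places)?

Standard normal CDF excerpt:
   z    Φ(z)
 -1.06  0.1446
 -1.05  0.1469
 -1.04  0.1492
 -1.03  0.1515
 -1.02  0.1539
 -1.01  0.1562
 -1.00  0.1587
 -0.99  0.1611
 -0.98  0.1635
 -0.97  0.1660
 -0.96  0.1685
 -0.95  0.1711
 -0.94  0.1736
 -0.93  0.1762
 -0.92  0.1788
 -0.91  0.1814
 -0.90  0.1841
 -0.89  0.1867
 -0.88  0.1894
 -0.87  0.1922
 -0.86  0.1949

σ√T = 0.12·√1 = 0.1200
ln(S/K) + (r + σ²/2)T = ln(280/320) + (0.016 + 0.12²/2)·1 = -0.1335 + 0.0232 = -0.1103
d₁ = -0.1103 / 0.1200 = -0.9194 ⇒ -0.92
N(d₁) = N(-0.92) = 0.1788
Δ_call = N(d₁) = 0.1788

0.1788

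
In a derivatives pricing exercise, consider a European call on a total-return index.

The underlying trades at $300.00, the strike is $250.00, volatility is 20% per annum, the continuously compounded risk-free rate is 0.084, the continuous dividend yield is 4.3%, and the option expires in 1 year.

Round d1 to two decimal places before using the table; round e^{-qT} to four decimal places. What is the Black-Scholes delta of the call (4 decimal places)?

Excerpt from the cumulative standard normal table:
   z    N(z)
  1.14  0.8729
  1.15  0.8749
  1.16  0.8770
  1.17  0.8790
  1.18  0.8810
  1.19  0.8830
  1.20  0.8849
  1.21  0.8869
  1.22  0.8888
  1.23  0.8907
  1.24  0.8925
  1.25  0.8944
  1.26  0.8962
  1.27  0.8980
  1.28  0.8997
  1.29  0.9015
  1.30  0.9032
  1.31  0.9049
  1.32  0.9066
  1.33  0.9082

σ√T = 0.2 × 1.0000 = 0.2000
d₁ = [ln(300/250) + (0.084 − 0.043 + 0.2²/2)·1] / 0.2000 = [0.1823 + 0.0610] / 0.2000 = 1.2166 → 1.22
N(d₁) = N(1.22) = 0.8888
Δ_call = e^(−qT)·N(d₁) = 0.9579·0.8888 = 0.8514

0.8514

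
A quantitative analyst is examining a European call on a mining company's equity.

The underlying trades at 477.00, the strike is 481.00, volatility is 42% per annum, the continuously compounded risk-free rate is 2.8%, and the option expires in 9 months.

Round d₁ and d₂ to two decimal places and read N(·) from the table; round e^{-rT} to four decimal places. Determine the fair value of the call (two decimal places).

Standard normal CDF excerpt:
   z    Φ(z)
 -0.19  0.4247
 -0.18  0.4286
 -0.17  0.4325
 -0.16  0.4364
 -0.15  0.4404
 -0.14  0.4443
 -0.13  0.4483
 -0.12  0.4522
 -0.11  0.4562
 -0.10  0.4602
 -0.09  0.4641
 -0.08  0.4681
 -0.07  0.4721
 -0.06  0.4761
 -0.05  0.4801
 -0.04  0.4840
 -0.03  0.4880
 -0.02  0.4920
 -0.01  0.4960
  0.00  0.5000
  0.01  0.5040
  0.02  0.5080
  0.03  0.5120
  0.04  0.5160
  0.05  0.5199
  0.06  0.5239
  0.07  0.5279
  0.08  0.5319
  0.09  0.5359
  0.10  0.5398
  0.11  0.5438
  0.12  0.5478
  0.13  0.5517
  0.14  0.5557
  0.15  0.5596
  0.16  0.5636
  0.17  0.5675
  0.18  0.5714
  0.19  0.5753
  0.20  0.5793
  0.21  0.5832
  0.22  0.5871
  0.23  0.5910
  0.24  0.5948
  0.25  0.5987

72.62

T = 0.75;  σ√T = 0.3637
d₁ = [ln(477/481) + (0.028 + 0.42²/2)·0.75] / 0.3637 = [-0.0084 + 0.0871] / 0.3637 = 0.2166 ≈ 0.22
d₂ = d₁ − σ√T = 0.2166 − 0.3637 = -0.1471 ≈ -0.15
e^(−rT) = e^(−0.028·0.75) = 0.9792
N(d₁) = N(0.22) = 0.5871;  N(d₂) = N(-0.15) = 0.4404
C = 477·0.5871 − 481·0.9792·0.4404 = 280.0467 − 207.4263 = 72.6204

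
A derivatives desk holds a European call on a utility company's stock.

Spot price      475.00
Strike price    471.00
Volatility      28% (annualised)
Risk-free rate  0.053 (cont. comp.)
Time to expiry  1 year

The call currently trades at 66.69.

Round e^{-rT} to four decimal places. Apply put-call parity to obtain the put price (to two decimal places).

38.39

exp(−rT) = exp(−0.053·1) = 0.9484
Put-call parity: C − P = S − K·e^(−rT) = 475 − 471·0.9484 = 475 − 446.6964 = 28.3036
P = C − (C − P) = 66.69 − (28.3036) = 38.3864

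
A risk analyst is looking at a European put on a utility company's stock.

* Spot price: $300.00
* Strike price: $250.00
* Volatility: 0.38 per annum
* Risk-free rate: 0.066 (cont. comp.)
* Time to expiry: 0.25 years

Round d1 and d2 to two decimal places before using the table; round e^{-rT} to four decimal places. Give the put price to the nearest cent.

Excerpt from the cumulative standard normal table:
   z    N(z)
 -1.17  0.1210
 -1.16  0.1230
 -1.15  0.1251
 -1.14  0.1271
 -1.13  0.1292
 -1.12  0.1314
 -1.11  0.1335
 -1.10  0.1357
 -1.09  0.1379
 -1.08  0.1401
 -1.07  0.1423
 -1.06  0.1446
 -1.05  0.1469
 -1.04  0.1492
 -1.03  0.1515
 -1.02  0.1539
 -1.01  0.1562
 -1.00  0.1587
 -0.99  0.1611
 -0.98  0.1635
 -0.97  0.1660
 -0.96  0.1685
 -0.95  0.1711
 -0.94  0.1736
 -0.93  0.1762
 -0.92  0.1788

$3.94

σ√T = 0.38 × 0.5000 = 0.1900
d₁ = [ln(300/250) + (0.066 + 0.38²/2)·0.25] / 0.1900 = [0.1823 + 0.0345] / 0.1900 = 1.1414 → 1.14
d₂ = d₁ − σ√T = 1.1414 − 0.1900 = 0.9514 → 0.95
exp(−rT) = exp(−0.066·0.25) = 0.9836
P = 250·0.9836·N(-0.95) − 300·N(-1.14) = 250·0.9836·0.1711 − 300·0.1271 = 42.0735 − 38.1300 = 3.9435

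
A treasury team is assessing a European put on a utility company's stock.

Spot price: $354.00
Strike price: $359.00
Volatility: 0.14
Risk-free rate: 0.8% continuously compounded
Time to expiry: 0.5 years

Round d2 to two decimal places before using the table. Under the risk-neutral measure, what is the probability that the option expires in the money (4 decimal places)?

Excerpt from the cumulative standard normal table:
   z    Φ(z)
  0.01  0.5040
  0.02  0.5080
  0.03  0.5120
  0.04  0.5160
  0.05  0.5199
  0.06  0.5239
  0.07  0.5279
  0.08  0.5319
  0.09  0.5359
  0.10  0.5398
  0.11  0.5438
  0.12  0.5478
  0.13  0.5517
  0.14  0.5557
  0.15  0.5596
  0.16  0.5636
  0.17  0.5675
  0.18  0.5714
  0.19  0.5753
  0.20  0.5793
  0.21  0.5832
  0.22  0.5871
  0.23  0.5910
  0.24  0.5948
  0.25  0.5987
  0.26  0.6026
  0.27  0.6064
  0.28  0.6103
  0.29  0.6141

0.5596

σ√T = 0.14·√0.5 = 0.0990
d₁ = [ln(354/359) + (0.008 + 0.14²/2)·0.5] / 0.0990 = [-0.0140 + 0.0089] / 0.0990 = -0.0518 ≈ -0.05
d₂ = d₁ − σ√T = -0.0518 − 0.0990 = -0.1508 ≈ -0.15
Pr(exercise) under Q = N(−d₂) = N(0.15) = 0.5596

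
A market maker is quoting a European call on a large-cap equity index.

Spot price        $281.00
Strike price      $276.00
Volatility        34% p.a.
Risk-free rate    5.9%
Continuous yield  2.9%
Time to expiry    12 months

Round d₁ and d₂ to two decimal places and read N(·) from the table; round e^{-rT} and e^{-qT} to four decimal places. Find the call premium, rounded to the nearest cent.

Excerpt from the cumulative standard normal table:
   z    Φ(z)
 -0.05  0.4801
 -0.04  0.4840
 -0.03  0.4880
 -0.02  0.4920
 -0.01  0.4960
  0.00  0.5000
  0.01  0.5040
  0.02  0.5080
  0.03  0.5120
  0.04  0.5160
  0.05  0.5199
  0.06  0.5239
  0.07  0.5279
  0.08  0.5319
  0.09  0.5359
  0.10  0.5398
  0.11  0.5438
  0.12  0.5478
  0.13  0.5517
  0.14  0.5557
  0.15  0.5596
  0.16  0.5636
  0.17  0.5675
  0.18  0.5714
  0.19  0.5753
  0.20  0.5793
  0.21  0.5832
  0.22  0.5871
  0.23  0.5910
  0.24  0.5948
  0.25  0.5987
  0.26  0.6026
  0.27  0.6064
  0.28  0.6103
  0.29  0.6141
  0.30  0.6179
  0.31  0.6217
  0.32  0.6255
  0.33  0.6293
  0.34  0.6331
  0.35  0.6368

T = 1;  σ√T = 0.3400
ln(S/K) + (r − q + σ²/2)T = ln(281/276) + (0.059 − 0.029 + 0.34²/2)·1 = 0.0180 + 0.0878 = 0.1058
d₁ = 0.1058 / 0.3400 = 0.3110 → 0.31
d₂ = d₁ − σ√T = 0.3110 − 0.3400 = -0.0290 → -0.03
exp(−qT) = exp(−0.029·1) = 0.9714;  exp(−rT) = exp(−0.059·1) = 0.9427
N(d₁) = N(0.31) = 0.6217;  N(d₂) = N(-0.03) = 0.4880
C = 281·0.9714·0.6217 − 276·0.9427·0.4880 = 169.7013 − 126.9704 = 42.7310

$42.73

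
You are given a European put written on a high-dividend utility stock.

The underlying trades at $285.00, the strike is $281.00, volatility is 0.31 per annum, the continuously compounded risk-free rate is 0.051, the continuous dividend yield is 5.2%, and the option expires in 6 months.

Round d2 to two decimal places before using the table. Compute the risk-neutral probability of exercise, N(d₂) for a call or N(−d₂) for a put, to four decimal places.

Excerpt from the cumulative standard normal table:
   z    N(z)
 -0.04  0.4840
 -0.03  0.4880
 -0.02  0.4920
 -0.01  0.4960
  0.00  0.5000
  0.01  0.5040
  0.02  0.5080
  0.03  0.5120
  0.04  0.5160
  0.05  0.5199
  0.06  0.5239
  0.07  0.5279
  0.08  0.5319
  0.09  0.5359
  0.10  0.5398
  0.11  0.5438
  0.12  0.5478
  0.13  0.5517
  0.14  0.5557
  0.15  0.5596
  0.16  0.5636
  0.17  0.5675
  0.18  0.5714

0.5199

T = 0.5;  σ√T = 0.2192
d₁ = [ln(285/281) + (0.051 − 0.052 + 0.31²/2)·0.5] / 0.2192 = [0.0141 + 0.0235] / 0.2192 = 0.1718 which rounds to 0.17
d₂ = d₁ − σ√T = 0.1718 − 0.2192 = -0.0474 which rounds to -0.05
Risk-neutral Pr[S_T < K] = N(−d₂) = N(0.05) = 0.5199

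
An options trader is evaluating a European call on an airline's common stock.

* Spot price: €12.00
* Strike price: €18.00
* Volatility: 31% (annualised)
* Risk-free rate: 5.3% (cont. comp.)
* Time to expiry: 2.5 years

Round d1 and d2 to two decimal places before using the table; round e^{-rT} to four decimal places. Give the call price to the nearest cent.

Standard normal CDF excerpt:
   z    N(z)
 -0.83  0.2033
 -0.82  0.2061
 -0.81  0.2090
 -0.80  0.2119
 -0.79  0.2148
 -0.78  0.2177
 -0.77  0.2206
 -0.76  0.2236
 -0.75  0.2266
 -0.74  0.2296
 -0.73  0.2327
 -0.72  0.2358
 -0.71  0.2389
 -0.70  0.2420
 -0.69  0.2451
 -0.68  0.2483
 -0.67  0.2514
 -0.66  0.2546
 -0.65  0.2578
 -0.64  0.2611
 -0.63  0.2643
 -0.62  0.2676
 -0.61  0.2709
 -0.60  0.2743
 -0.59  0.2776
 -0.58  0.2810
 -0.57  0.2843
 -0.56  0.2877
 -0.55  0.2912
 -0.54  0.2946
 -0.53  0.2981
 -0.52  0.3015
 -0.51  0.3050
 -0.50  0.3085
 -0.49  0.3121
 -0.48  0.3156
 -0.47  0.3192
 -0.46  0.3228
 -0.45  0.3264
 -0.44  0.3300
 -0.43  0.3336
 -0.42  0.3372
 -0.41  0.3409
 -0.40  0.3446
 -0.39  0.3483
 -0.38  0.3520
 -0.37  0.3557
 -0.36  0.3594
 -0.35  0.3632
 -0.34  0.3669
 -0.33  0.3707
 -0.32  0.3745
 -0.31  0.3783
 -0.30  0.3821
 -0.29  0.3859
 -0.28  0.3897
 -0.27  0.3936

€1.20

T = 2.5;  σ√T = 0.4902
d₁ = [ln(12/18) + (0.053 + 0.31²/2)·2.5] / 0.4902 = [-0.4055 + 0.2526] / 0.4902 = -0.3118 which rounds to -0.31
d₂ = d₁ − σ√T = -0.3118 − 0.4902 = -0.8020 which rounds to -0.80
exp(−rT) = exp(−0.053·2.5) = 0.8759
N(d₁) = N(-0.31) = 0.3783;  N(d₂) = N(-0.80) = 0.2119
C = 12·0.3783 − 18·0.8759·0.2119 = 4.5396 − 3.3409 = 1.1987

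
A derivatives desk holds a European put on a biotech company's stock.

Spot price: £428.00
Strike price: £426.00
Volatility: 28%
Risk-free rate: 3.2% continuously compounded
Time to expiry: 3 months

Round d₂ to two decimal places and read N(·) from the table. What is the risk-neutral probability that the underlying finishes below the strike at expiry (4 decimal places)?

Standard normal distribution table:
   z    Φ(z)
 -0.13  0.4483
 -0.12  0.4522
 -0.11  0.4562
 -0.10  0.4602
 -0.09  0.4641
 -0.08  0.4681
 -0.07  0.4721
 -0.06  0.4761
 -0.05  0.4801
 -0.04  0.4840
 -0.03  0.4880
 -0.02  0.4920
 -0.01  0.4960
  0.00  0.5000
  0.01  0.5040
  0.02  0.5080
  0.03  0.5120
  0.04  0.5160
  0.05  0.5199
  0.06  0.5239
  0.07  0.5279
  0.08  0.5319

0.4920

σ√T = 0.28 × 0.5000 = 0.1400
d₁ = [ln(428/426) + (0.032 + 0.28²/2)·0.25] / 0.1400 = [0.0047 + 0.0178] / 0.1400 = 0.1606 ≈ 0.16
d₂ = d₁ − σ√T = 0.1606 − 0.1400 = 0.0206 ≈ 0.02
Risk-neutral Pr[S_T < K] = N(−d₂) = N(-0.02) = 0.4920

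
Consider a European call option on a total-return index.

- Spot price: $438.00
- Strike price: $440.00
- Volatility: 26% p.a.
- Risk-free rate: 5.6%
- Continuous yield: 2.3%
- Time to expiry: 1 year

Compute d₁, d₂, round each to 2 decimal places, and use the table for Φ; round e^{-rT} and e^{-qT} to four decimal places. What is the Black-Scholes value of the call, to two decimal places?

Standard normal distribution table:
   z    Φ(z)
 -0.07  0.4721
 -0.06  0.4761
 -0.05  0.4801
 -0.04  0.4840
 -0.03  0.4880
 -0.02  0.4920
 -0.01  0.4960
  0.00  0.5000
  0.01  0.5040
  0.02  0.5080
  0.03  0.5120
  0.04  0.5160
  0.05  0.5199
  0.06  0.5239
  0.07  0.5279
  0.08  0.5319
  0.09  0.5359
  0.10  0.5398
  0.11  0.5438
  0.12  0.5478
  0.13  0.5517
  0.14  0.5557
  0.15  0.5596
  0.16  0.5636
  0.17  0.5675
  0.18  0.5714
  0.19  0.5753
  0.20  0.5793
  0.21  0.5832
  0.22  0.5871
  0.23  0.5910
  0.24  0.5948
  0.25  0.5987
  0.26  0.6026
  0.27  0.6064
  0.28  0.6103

T = 1;  σ√T = 0.2600
d₁ = [ln(438/440) + (0.056 − 0.023 + 0.26²/2)·1] / 0.2600 = [-0.0046 + 0.0668] / 0.2600 = 0.2394 → 0.24
d₂ = d₁ − σ√T = 0.2394 − 0.2600 = -0.0206 → -0.02
e^(−qT) = e^(−0.023·1) = 0.9773;  e^(−rT) = e^(−0.056·1) = 0.9455
N(d₁) = N(0.24) = 0.5948;  N(d₂) = N(-0.02) = 0.4920
C = 438·0.9773·0.5948 − 440·0.9455·0.4920 = 254.6085 − 204.6818 = 49.9267

$49.93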